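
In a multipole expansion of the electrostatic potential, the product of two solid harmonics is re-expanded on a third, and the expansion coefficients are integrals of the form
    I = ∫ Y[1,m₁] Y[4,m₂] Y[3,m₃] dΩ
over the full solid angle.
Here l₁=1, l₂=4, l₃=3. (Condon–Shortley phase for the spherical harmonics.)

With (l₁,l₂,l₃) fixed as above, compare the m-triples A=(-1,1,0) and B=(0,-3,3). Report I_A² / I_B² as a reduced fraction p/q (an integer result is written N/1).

10/7

l's match ⇒ only the (l;m) 3-j factors differ between A and B.
A: triangle coeff Δ(1,4,3) = 1/252; Σ_t [2,2]: t=2:+1/72 = 1/72; (3j)²=5/126 [(1 4 3; -1 1 0)], sign=-1
B: triangle coeff Δ(1,4,3) = 1/252; Σ_t [1,1]: t=1:−1/720 = -1/720; (3j)²=1/36 [(1 4 3; 0 -3 3)], sign=-1
I_A²/I_B² = (5/126)/(1/36) = 10/7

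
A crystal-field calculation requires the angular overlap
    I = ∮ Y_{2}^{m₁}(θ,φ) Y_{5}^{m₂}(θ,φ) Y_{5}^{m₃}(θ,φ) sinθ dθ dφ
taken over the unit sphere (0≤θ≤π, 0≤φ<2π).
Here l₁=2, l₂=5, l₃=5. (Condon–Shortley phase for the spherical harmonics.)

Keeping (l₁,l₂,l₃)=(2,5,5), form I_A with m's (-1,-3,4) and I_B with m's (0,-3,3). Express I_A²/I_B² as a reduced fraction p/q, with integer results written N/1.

Shared (l₁,l₂,l₃)=(2,5,5): N and (l;000)² cancel in I_A²/I_B².
A: Δ = 2!·2!·8!/13! = 1/38610; Racah Σ t=1..2: t=1:−1/10080 t=2:+1/80640 = -1/11520; ⇒ 3j(2 5 5; -1 -3 4)² = 49/1430, sgn +1
B: Δ = 2!·2!·8!/13! = 1/38610; Racah Σ t=0..2: t=0:+1/5760 t=1:−1/5040 t=2:+1/161280 = -1/53760; ⇒ 3j(2 5 5; 0 -3 3)² = 1/4290, sgn -1
I_A²/I_B² = (49/1430)/(1/4290) = 147/1

147/1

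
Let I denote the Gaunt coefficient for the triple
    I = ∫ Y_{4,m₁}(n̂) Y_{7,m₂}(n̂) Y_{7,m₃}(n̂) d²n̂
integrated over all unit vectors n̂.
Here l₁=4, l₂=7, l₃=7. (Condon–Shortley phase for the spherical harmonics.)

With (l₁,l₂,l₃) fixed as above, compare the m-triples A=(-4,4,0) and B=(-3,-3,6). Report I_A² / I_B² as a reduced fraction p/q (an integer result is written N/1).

Shared (l₁,l₂,l₃)=(4,7,7): N and (l;000)² cancel in I_A²/I_B².
A: Δ = 4!·4!·10!/19! = 1/58198140; Racah Σ t=4..4: t=4:+1/17418240 = 1/17418240; ⇒ 3j(4 7 7; -4 4 0)² = 175/12597, sgn -1
B: Δ = 4!·4!·10!/19! = 1/58198140; Racah Σ t=3..4: t=3:−1/52254720 t=4:+1/522547200 = -1/58060800; ⇒ 3j(4 7 7; -3 -3 6)² = 9/646, sgn +1
I_A²/I_B² = (175/12597)/(9/646) = 350/351

350/351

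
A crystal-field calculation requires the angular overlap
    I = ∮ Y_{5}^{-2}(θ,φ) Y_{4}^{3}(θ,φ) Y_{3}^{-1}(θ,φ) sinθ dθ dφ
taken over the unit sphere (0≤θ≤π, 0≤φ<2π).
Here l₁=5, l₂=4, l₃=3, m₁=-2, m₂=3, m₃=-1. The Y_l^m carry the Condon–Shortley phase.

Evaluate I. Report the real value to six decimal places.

-0.171363

Checks pass: Σm=0; 12 even; l₃=3∈[1,9].
(2·5+1)(2·4+1)(2·3+1) = 693
Δ: 6! 4! 2! / 13! → 1/180180
sum: t=2:+1/576 t=3:−1/144 t=4:+1/576 = -1/288
3j²(5 4 3; 0 0 0) = Δ·Π!·Σ² = 20/1001  (sign +1)
sum: t=5:−1/960 t=6:+1/4320 = -7/8640
3j²(5 4 3; -2 3 -1) = Δ·Π!·Σ² = 343/12870  (sign -1)
combine: 4πI² = 693·20/1001·343/12870 = 686/1859
take √, sign -1: I = -0.17136315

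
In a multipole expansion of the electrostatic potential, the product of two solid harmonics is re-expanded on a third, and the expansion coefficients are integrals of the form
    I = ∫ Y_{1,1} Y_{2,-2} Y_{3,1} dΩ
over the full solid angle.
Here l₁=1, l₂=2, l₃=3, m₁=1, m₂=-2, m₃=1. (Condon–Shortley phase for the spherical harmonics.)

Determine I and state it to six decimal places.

-0.082589

m-sum 0 ✓  L=6 even ✓  1≤3≤3 ✓
Π(2lᵢ+1) = 3×5×7 = 105
triangle coeff Δ(1,2,3) = 1/105
Σ_t [0,0]: t=0:+1/4 = 1/4
(3j)²=3/35 [(1 2 3; 0 0 0)], sign=-1
Σ_t [0,0]: t=0:+1/48 = 1/48
(3j)²=1/105 [(1 2 3; 1 -2 1)], sign=+1
⇒ 4πI² = 3/35
I = (-1)√(3/35/(4π)) = -0.08258890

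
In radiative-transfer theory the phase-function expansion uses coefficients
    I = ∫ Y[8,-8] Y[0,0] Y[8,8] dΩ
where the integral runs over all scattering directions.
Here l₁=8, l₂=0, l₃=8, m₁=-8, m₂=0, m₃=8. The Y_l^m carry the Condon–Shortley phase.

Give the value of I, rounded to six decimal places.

Rules hold: Σm=0, L=16 even, 8≤8≤8.
N = 17·1·17 = 289
Δ = 0!·16!·0!/17! = 1/17
Racah Σ t=0..0: t=0:+1/1625702400 = 1/1625702400
⇒ 3j(8 0 8; 0 0 0)² = 1/17, sgn +1
Racah Σ t=0..0: t=0:+1/20922789888000 = 1/20922789888000
⇒ 3j(8 0 8; -8 0 8)² = 1/17, sgn +1
4πI² = N·(3j₀)²·(3jₘ)² = 1/1
I = +1·√(1/4π) = 0.28209479

0.282095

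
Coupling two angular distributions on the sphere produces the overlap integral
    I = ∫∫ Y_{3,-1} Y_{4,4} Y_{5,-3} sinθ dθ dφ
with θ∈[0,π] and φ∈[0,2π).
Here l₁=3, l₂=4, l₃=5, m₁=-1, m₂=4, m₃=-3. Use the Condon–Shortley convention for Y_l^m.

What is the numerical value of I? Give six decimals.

m-sum 0 ✓  L=12 even ✓  1≤5≤7 ✓
Π(2lᵢ+1) = 7×9×11 = 693
triangle coeff Δ(3,4,5) = 1/180180
Σ_t [0,2]: t=0:+1/576 t=1:−1/144 t=2:+1/576 = -1/288
(3j)²=20/1001 [(3 4 5; 0 0 0)], sign=+1
Σ_t [2,2]: t=2:+1/5760 = 1/5760
(3j)²=56/2145 [(3 4 5; -1 4 -3)], sign=+1
⇒ 4πI² = 672/1859
I = (+1)√(672/1859/(4π)) = 0.16960553

0.169606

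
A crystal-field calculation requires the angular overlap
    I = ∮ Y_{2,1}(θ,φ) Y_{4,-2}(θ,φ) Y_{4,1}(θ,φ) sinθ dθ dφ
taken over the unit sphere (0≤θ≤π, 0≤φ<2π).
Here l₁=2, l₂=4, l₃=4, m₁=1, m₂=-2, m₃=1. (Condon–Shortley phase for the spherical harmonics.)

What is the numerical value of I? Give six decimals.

0.127700

m-sum 0 ✓  L=10 even ✓  2≤4≤6 ✓
Π(2lᵢ+1) = 5×9×9 = 405
triangle coeff Δ(2,4,4) = 1/13860
Σ_t [0,2]: t=0:+1/192 t=1:−1/36 t=2:+1/192 = -5/288
(3j)²=20/693 [(2 4 4; 0 0 0)], sign=-1
Σ_t [0,1]: t=0:+1/96 t=1:−1/240 = 1/160
(3j)²=27/1540 [(2 4 4; 1 -2 1)], sign=-1
⇒ 4πI² = 1215/5929
I = (+1)√(1215/5929/(4π)) = 0.12770047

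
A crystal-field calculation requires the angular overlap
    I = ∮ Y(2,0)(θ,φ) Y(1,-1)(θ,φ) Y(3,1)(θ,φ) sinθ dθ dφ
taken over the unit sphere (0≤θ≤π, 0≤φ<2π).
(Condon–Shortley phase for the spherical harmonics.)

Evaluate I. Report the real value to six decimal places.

m-sum 0 ✓  L=6 even ✓  1≤3≤3 ✓
Π(2lᵢ+1) = 5×3×7 = 105
triangle coeff Δ(2,1,3) = 1/105
Σ_t [0,0]: t=0:+1/4 = 1/4
(3j)²=3/35 [(2 1 3; 0 0 0)], sign=-1
Σ_t [0,0]: t=0:+1/8 = 1/8
(3j)²=2/35 [(2 1 3; 0 -1 1)], sign=+1
⇒ 4πI² = 18/35
I = (-1)√(18/35/(4π)) = -0.20230066

-0.202301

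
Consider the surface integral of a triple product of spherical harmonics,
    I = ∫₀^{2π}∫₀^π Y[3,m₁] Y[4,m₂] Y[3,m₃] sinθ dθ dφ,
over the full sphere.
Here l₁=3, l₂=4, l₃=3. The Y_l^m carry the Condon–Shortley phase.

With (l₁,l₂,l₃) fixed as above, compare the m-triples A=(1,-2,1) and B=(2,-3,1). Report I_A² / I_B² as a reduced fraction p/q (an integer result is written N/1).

Same 3,4,3: normalisation and zero-m 3j drop out of the ratio.
A: Δ: 4! 2! 4! / 11! → 1/34650; sum: t=0:+1/192 t=1:−1/36 t=2:+1/192 = -5/288; 3j²(3 4 3; 1 -2 1) = Δ·Π!·Σ² = 20/693  (sign -1)
B: Δ: 4! 2! 4! / 11! → 1/34650; sum: t=0:+1/144 t=1:−1/288 = 1/288; 3j²(3 4 3; 2 -3 1) = Δ·Π!·Σ² = 1/99  (sign +1)
I_A²/I_B² = (20/693)/(1/99) = 20/7

20/7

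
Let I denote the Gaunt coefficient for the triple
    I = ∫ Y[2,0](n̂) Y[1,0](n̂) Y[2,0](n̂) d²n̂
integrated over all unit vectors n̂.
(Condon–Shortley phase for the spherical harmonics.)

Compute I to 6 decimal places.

l₁+l₂+l₃=5 is odd: 3j(l;000)=0 ⇒ I=0

0.000000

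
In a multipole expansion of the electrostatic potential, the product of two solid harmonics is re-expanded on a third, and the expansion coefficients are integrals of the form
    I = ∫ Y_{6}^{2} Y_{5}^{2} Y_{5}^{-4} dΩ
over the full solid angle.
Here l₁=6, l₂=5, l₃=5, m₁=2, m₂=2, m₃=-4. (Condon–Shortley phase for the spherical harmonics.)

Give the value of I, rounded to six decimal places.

0.108910

m-sum 0 ✓  L=16 even ✓  1≤5≤11 ✓
Π(2lᵢ+1) = 13×11×11 = 1573
triangle coeff Δ(6,5,5) = 1/28588560
Σ_t [1,5]: t=1:−1/345600 t=2:+1/13824 t=3:−1/5184 t=4:+1/13824 t=5:−1/345600 = -7/129600
(3j)²=80/7293 [(6 5 5; 0 0 0)], sign=+1
Σ_t [3,4]: t=3:−1/103680 t=4:+1/207360 = -1/207360
(3j)²=21/2431 [(6 5 5; 2 2 -4)], sign=+1
⇒ 4πI² = 560/3757
I = (+1)√(560/3757/(4π)) = 0.10891018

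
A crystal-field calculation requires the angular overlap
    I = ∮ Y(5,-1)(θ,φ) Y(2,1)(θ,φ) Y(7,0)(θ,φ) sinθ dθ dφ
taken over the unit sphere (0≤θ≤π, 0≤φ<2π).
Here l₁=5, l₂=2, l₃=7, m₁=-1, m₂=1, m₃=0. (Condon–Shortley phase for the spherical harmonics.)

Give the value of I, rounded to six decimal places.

0.177378

Rules hold: Σm=0, L=14 even, 3≤7≤7.
N = 11·5·15 = 825
Δ = 0!·10!·4!/15! = 1/15015
Racah Σ t=0..0: t=0:+1/57600 = 1/57600
⇒ 3j(5 2 7; 0 0 0)² = 21/715, sgn -1
Racah Σ t=0..0: t=0:+1/103680 = 1/103680
⇒ 3j(5 2 7; -1 1 0)² = 7/429, sgn -1
4πI² = N·(3j₀)²·(3jₘ)² = 735/1859
I = +1·√(0.395374/4π) = 0.17737771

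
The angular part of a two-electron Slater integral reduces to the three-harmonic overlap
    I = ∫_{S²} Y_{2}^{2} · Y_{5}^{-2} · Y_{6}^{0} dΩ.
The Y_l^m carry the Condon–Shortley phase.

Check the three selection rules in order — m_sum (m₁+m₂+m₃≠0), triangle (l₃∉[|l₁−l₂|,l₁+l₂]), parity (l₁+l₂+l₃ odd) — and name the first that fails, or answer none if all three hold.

parity

azimuthal sum: 2 − 2 + 0 = 0  ✓
3 ≤ 6 ≤ 7 (triangle on l)  ✓
L = 2 + 5 + 6 = 13 (odd)  ✗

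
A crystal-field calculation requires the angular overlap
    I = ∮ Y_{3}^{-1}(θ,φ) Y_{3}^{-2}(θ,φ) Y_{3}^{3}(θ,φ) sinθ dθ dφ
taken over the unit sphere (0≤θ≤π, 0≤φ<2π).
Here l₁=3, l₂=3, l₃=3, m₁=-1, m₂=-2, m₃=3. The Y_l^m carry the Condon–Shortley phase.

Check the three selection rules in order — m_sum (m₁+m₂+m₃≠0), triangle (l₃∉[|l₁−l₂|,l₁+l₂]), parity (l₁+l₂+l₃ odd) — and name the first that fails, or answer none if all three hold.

azimuthal sum: -1 − 2 + 3 = 0  ✓
0 ≤ 3 ≤ 6 (triangle on l)  ✓
L = 3 + 3 + 3 = 9 (odd)  ✗

parity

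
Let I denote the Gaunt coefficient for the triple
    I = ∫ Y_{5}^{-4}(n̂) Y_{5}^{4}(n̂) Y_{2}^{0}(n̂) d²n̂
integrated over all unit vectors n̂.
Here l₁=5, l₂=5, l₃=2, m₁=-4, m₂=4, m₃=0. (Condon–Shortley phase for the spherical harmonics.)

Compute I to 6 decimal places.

m-sum 0 ✓  L=12 even ✓  0≤2≤10 ✓
Π(2lᵢ+1) = 11×11×5 = 605
triangle coeff Δ(5,5,2) = 1/38610
Σ_t [3,5]: t=3:−1/2880 t=4:+1/576 t=5:−1/2880 = 1/960
(3j)²=10/429 [(5 5 2; 0 0 0)], sign=+1
Σ_t [7,8]: t=7:−1/20160 t=8:+1/40320 = -1/40320
(3j)²=6/715 [(5 5 2; -4 4 0)], sign=-1
⇒ 4πI² = 20/169
I = (-1)√(20/169/(4π)) = -0.09704356

-0.097044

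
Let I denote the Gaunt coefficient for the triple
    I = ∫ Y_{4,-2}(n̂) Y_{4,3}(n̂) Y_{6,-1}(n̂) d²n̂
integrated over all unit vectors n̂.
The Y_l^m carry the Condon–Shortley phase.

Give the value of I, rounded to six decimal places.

0.160153

m-sum 0 ✓  L=14 even ✓  0≤6≤8 ✓
Π(2lᵢ+1) = 9×9×13 = 1053
triangle coeff Δ(4,4,6) = 1/1261260
Σ_t [0,2]: t=0:+1/4608 t=1:−1/1296 t=2:+1/4608 = -7/20736
(3j)²=20/1287 [(4 4 6; 0 0 0)], sign=-1
Σ_t [1,2]: t=1:−1/86400 t=2:+1/11520 = 13/172800
(3j)²=13/660 [(4 4 6; -2 3 -1)], sign=-1
⇒ 4πI² = 39/121
I = (+1)√(39/121/(4π)) = 0.16015286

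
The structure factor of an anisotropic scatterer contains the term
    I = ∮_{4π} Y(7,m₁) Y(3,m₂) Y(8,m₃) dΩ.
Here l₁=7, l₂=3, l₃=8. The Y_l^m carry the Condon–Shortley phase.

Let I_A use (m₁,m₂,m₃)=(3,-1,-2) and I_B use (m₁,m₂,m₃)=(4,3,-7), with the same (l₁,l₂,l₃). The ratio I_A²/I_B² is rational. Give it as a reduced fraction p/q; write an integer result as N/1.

Same 7,3,8: normalisation and zero-m 3j drop out of the ratio.
A: Δ: 2! 12! 4! / 19! → 1/5290740; sum: t=0:+1/7741440 t=1:−1/13063680 t=2:+1/348364800 = 29/522547200; 3j²(7 3 8; 3 -1 -2) = Δ·Π!·Σ² = 1682/264537  (sign +1)
B: Δ: 2! 12! 4! / 19! → 1/5290740; sum: t=2:+1/1916006400 = 1/1916006400; 3j²(7 3 8; 4 3 -7) = Δ·Π!·Σ² = 15/1292  (sign -1)
I_A²/I_B² = (1682/264537)/(15/1292) = 6728/12285

6728/12285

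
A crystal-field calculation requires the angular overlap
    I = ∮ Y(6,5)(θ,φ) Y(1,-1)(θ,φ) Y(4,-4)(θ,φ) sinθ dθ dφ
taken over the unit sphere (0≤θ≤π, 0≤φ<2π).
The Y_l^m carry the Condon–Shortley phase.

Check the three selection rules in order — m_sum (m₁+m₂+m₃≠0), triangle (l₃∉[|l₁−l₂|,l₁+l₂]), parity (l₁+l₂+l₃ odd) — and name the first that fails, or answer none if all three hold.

triangle

azimuthal sum: 5 − 1 − 4 = 0  ✓
5 ≤ 4 ≤ 7 (triangle on l)  ✗
L = 6 + 1 + 4 = 11 (odd)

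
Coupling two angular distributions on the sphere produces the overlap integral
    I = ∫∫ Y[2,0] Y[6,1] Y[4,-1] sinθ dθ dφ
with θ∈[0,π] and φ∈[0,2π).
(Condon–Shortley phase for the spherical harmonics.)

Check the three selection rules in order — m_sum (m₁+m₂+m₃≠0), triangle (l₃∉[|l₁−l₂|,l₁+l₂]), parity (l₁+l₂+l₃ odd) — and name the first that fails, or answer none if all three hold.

m₁+m₂+m₃ = 0 + 1 − 1 = 0  ✓
triangle: |2−6|=4 ≤ l₃=4 ≤ 2+6=8  ✓
parity: l₁+l₂+l₃ = 12 is even  ✓

none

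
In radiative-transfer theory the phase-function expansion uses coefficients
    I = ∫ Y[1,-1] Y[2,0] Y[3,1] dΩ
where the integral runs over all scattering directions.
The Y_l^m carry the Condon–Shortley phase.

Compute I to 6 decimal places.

m-sum 0 ✓  L=6 even ✓  1≤3≤3 ✓
Π(2lᵢ+1) = 3×5×7 = 105
triangle coeff Δ(1,2,3) = 1/105
Σ_t [0,0]: t=0:+1/4 = 1/4
(3j)²=3/35 [(1 2 3; 0 0 0)], sign=-1
Σ_t [0,0]: t=0:+1/8 = 1/8
(3j)²=2/35 [(1 2 3; -1 0 1)], sign=+1
⇒ 4πI² = 18/35
I = (-1)√(18/35/(4π)) = -0.20230066

-0.202301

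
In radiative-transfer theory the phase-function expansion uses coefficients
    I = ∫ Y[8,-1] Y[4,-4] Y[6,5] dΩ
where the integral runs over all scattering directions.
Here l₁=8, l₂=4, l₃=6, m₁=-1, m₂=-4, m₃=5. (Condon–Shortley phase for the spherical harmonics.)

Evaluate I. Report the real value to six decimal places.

0.028280

Rules hold: Σm=0, L=18 even, 4≤6≤12.
N = 17·9·13 = 1989
Δ = 6!·10!·2!/19! = 1/23279256
Racah Σ t=2..4: t=2:+1/1658880 t=3:−1/518400 t=4:+1/1658880 = -1/1382400
⇒ 3j(8 4 6; 0 0 0)² = 504/46189, sgn -1
Racah Σ t=0..0: t=0:+1/522547200 = 1/522547200
⇒ 3j(8 4 6; -1 -4 5)² = 35/75582, sgn -1
4πI² = N·(3j₀)²·(3jₘ)² = 8820/877591
I = +1·√(0.0100502/4π) = 0.02828025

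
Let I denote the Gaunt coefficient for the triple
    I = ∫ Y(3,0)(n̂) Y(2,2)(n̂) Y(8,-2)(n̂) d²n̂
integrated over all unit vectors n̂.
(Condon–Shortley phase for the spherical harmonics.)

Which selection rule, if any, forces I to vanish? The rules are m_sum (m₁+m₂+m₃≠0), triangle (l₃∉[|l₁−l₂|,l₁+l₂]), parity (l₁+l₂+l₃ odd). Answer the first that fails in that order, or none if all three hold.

triangle

m₁+m₂+m₃ = 0 + 2 − 2 = 0  ✓
triangle: |3−2|=1 ≤ l₃=8 ≤ 3+2=5  ✗
parity: l₁+l₂+l₃ = 13 is odd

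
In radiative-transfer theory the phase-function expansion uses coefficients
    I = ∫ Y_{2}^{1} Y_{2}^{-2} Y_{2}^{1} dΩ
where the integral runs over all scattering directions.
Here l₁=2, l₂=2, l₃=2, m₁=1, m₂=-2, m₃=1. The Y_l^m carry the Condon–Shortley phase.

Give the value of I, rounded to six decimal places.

0.220728

Checks pass: Σm=0; 6 even; l₃=2∈[0,4].
(2·2+1)(2·2+1)(2·2+1) = 125
Δ: 2! 2! 2! / 7! → 1/630
sum: t=0:+1/8 t=1:−1/1 t=2:+1/8 = -3/4
3j²(2 2 2; 0 0 0) = Δ·Π!·Σ² = 2/35  (sign -1)
sum: t=0:+1/4 = 1/4
3j²(2 2 2; 1 -2 1) = Δ·Π!·Σ² = 3/35  (sign -1)
combine: 4πI² = 125·2/35·3/35 = 30/49
take √, sign +1: I = 0.22072812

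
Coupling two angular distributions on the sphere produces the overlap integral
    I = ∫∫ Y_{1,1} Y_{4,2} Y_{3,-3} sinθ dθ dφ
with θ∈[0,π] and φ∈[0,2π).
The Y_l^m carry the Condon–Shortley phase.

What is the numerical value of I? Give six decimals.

Checks pass: Σm=0; 8 even; l₃=3∈[3,5].
(2·1+1)(2·4+1)(2·3+1) = 189
Δ: 2! 0! 6! / 9! → 1/252
sum: t=1:−1/36 = -1/36
3j²(1 4 3; 0 0 0) = Δ·Π!·Σ² = 4/63  (sign +1)
sum: t=0:+1/1440 = 1/1440
3j²(1 4 3; 1 2 -3) = Δ·Π!·Σ² = 1/252  (sign +1)
combine: 4πI² = 189·4/63·1/252 = 1/21
take √, sign +1: I = 0.06155813

0.061558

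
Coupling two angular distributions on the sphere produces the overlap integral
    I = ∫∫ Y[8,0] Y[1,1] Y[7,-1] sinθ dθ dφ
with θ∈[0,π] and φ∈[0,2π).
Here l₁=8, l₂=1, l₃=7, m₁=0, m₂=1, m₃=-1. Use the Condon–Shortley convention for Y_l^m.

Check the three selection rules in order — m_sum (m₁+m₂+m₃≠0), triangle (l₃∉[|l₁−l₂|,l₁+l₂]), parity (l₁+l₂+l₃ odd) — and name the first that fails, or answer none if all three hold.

azimuthal sum: 0 + 1 − 1 = 0  ✓
7 ≤ 7 ≤ 9 (triangle on l)  ✓
L = 8 + 1 + 7 = 16 (even)  ✓

none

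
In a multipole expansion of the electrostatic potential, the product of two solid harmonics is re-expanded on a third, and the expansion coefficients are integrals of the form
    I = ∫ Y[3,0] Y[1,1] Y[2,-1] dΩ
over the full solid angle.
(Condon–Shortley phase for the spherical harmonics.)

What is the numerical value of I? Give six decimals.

0.143048

m-sum 0 ✓  L=6 even ✓  2≤2≤4 ✓
Π(2lᵢ+1) = 7×3×5 = 105
triangle coeff Δ(3,1,2) = 1/105
Σ_t [1,1]: t=1:−1/4 = -1/4
(3j)²=3/35 [(3 1 2; 0 0 0)], sign=-1
Σ_t [2,2]: t=2:+1/12 = 1/12
(3j)²=1/35 [(3 1 2; 0 1 -1)], sign=-1
⇒ 4πI² = 9/35
I = (+1)√(9/35/(4π)) = 0.14304817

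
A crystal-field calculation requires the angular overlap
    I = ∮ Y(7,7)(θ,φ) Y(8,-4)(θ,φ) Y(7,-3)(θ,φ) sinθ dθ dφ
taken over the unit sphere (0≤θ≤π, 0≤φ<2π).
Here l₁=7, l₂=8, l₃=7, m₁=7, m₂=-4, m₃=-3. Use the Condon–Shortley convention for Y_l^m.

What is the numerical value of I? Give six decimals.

-0.161199

m-sum 0 ✓  L=22 even ✓  1≤7≤15 ✓
Π(2lᵢ+1) = 15×17×15 = 3825
triangle coeff Δ(7,8,7) = 1/22086194130
Σ_t [1,7]: t=1:−1/18289152000 t=2:+1/248832000 t=3:−1/24883200 t=4:+1/11943936 t=5:−1/24883200 t=6:+1/248832000 t=7:−1/18289152000 = 11/975421440
(3j)²=1750/289731 [(7 8 7; 0 0 0)], sign=-1
Σ_t [0,0]: t=0:+1/16721510400 = 1/16721510400
(3j)²=105/7429 [(7 8 7; 7 -4 -3)], sign=+1
⇒ 4πI² = 13781250/42204149
I = (-1)√(13781250/42204149/(4π)) = -0.16119880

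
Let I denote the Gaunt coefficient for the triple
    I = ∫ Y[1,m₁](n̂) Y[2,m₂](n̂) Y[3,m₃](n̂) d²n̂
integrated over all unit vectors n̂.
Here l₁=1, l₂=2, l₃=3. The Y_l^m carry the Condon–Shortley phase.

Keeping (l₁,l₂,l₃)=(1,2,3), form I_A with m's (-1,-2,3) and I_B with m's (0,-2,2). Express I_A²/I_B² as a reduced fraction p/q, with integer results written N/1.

Shared (l₁,l₂,l₃)=(1,2,3): N and (l;000)² cancel in I_A²/I_B².
A: Δ = 0!·2!·4!/7! = 1/105; Racah Σ t=0..0: t=0:+1/48 = 1/48; ⇒ 3j(1 2 3; -1 -2 3)² = 1/7, sgn +1
B: Δ = 0!·2!·4!/7! = 1/105; Racah Σ t=0..0: t=0:+1/24 = 1/24; ⇒ 3j(1 2 3; 0 -2 2)² = 1/21, sgn -1
I_A²/I_B² = (1/7)/(1/21) = 3/1

3/1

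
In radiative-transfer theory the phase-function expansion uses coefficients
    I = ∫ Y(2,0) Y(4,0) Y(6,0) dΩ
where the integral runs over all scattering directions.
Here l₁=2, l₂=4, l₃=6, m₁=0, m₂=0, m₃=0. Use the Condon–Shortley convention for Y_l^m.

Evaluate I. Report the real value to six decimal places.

0.238565

Checks pass: Σm=0; 12 even; l₃=6∈[2,6].
(2·2+1)(2·4+1)(2·6+1) = 585
Δ: 0! 4! 8! / 13! → 1/6435
sum: t=0:+1/2304 = 1/2304
3j²(2 4 6; 0 0 0) = Δ·Π!·Σ² = 5/143  (sign +1)
(m-triple is (0,0,0) — same symbol as above.)
combine: 4πI² = 585·5/143·5/143 = 1125/1573
take √, sign +1: I = 0.23856513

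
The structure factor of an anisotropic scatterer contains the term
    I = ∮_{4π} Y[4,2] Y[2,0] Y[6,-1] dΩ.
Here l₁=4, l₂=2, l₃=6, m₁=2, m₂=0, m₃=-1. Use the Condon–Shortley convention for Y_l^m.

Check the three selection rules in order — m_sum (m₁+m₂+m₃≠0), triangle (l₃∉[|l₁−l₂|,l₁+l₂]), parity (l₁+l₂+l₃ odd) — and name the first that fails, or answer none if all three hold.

m₁+m₂+m₃ = 2 + 0 − 1 = 1  ✗
triangle: |4−2|=2 ≤ l₃=6 ≤ 4+2=6
parity: l₁+l₂+l₃ = 12 is even

m_sum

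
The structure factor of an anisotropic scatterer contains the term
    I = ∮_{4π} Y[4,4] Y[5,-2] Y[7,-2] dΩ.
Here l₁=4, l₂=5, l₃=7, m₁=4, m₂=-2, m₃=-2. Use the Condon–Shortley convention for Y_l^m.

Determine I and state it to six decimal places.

-0.110423

m-sum 0 ✓  L=16 even ✓  1≤7≤9 ✓
Π(2lᵢ+1) = 9×11×15 = 1485
triangle coeff Δ(4,5,7) = 1/6126120
Σ_t [0,2]: t=0:+1/69120 t=1:−1/20736 t=2:+1/69120 = -1/51840
(3j)²=280/21879 [(4 5 7; 0 0 0)], sign=+1
Σ_t [0,0]: t=0:+1/1036800 = 1/1036800
(3j)²=98/12155 [(4 5 7; 4 -2 -2)], sign=-1
⇒ 4πI² = 82320/537251
I = (-1)√(82320/537251/(4π)) = -0.11042290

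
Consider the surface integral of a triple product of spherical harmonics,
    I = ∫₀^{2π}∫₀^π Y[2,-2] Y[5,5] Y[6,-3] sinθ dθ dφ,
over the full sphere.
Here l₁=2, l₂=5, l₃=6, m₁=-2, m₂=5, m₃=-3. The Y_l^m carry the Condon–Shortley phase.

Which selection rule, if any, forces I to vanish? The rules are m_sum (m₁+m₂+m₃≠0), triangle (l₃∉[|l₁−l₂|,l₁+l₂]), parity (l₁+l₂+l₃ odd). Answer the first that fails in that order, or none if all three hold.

Σmᵢ = 0  ✓
l₃∈[|l₁−l₂|,l₁+l₂]=[3,7], have l₃=6  ✓
Σlᵢ = 13 ⇒ odd  ✗

parity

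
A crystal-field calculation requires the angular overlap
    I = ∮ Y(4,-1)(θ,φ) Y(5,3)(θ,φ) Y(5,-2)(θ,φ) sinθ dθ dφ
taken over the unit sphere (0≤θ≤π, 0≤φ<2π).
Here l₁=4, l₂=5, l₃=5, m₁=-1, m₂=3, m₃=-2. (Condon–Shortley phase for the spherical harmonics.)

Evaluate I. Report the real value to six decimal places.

Rules hold: Σm=0, L=14 even, 1≤5≤9.
N = 9·11·11 = 1089
Δ = 4!·4!·6!/15! = 1/3153150
Racah Σ t=0..4: t=0:+1/69120 t=1:−1/1728 t=2:+1/576 t=3:−1/1728 t=4:+1/69120 = 7/11520
⇒ 3j(4 5 5; 0 0 0)² = 2/143, sgn -1
Racah Σ t=2..4: t=2:+1/17280 t=3:−1/2880 t=4:+1/6912 = -1/6912
⇒ 3j(4 5 5; -1 3 -2)² = 5/429, sgn +1
4πI² = N·(3j₀)²·(3jₘ)² = 30/169
I = -1·√(0.177515/4π) = -0.11885360

-0.118854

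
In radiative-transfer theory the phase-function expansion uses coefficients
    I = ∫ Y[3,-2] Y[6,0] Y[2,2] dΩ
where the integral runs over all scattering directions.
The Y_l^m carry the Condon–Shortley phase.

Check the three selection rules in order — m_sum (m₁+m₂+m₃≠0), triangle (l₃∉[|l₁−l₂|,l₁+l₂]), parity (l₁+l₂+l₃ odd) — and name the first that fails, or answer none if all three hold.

triangle

azimuthal sum: -2 + 0 + 2 = 0  ✓
3 ≤ 2 ≤ 9 (triangle on l)  ✗
L = 3 + 6 + 2 = 11 (odd)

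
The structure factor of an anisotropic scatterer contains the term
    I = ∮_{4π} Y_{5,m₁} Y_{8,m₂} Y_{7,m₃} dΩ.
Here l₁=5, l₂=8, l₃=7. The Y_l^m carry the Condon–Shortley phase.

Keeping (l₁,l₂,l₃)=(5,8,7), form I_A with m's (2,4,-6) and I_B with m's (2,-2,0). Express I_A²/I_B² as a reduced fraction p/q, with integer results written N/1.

55055/10086

Same 5,8,7: normalisation and zero-m 3j drop out of the ratio.
A: Δ: 6! 4! 10! / 21! → 1/814773960; sum: t=2:+1/1045094400 t=3:−1/313528320 = -1/447897600; 3j²(5 8 7; 2 4 -6) = Δ·Π!·Σ² = 77/5814  (sign +1)
B: Δ: 6! 4! 10! / 21! → 1/814773960; sum: t=0:+1/74649600 t=1:−1/6912000 t=2:+1/4976640 t=3:−1/26127360 = 41/1306368000; 3j²(5 8 7; 2 -2 0) = Δ·Π!·Σ² = 1681/692835  (sign -1)
I_A²/I_B² = (77/5814)/(1681/692835) = 55055/10086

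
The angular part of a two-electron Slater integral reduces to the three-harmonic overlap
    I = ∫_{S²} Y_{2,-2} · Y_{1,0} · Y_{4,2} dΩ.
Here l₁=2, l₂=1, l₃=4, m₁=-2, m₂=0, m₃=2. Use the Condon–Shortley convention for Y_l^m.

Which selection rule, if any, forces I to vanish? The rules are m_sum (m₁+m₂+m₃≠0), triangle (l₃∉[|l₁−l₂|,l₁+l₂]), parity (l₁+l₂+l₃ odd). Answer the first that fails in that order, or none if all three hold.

azimuthal sum: -2 + 0 + 2 = 0  ✓
1 ≤ 4 ≤ 3 (triangle on l)  ✗
L = 2 + 1 + 4 = 7 (odd)

triangle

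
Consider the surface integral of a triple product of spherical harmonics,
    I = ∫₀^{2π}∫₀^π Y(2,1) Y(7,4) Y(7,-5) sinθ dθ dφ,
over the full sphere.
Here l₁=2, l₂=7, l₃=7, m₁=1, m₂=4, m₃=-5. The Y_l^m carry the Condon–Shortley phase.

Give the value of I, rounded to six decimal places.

m-sum 0 ✓  L=16 even ✓  5≤7≤9 ✓
Π(2lᵢ+1) = 5×15×15 = 1125
triangle coeff Δ(2,7,7) = 1/185640
Σ_t [0,2]: t=0:+1/2419200 t=1:−1/518400 t=2:+1/2419200 = -1/907200
(3j)²=56/3315 [(2 7 7; 0 0 0)], sign=+1
Σ_t [0,1]: t=0:+1/79833600 t=1:−1/14515200 = -1/17740800
(3j)²=729/30940 [(2 7 7; 1 4 -5)], sign=-1
⇒ 4πI² = 21870/48841
I = (-1)√(21870/48841/(4π)) = -0.18876748

-0.188767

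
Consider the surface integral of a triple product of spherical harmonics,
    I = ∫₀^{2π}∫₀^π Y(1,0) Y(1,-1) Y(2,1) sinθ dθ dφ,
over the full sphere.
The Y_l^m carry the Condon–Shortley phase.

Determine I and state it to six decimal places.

Checks pass: Σm=0; 4 even; l₃=2∈[0,2].
(2·1+1)(2·1+1)(2·2+1) = 45
Δ: 0! 2! 2! / 5! → 1/30
sum: t=0:+1/1 = 1/1
3j²(1 1 2; 0 0 0) = Δ·Π!·Σ² = 2/15  (sign +1)
sum: t=0:+1/2 = 1/2
3j²(1 1 2; 0 -1 1) = Δ·Π!·Σ² = 1/10  (sign -1)
combine: 4πI² = 45·2/15·1/10 = 3/5
take √, sign -1: I = -0.21850969

-0.218510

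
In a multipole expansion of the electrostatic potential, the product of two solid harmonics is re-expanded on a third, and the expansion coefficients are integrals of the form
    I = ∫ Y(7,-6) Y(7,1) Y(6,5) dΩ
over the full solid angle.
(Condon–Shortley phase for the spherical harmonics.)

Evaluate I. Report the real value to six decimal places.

Checks pass: Σm=0; 20 even; l₃=6∈[0,14].
(2·7+1)(2·7+1)(2·6+1) = 2925
Δ: 8! 6! 6! / 21! → 1/2444321880
sum: t=1:−1/2612736000 t=2:+1/20736000 t=3:−1/1658880 t=4:+1/746496 t=5:−1/1658880 t=6:+1/20736000 t=7:−1/2612736000 = 1/4354560
3j²(7 7 6; 0 0 0) = Δ·Π!·Σ² = 1000/138567  (sign +1)
sum: t=7:−1/435456000 t=8:+1/3483648000 = -1/497664000
3j²(7 7 6; -6 1 5) = Δ·Π!·Σ² = 77/6460  (sign +1)
combine: 4πI² = 2925·1000/138567·77/6460 = 26250/104329
take √, sign +1: I = 0.14150025

0.141500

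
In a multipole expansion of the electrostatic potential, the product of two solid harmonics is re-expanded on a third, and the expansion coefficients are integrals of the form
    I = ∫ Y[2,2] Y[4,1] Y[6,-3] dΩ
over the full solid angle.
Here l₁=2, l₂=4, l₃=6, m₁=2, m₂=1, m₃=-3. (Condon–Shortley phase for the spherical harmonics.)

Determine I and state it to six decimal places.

Rules hold: Σm=0, L=12 even, 2≤6≤6.
N = 5·9·13 = 585
Δ = 0!·4!·8!/13! = 1/6435
Racah Σ t=0..0: t=0:+1/2304 = 1/2304
⇒ 3j(2 4 6; 0 0 0)² = 5/143, sgn +1
Racah Σ t=0..0: t=0:+1/17280 = 1/17280
⇒ 3j(2 4 6; 2 1 -3)² = 14/715, sgn -1
4πI² = N·(3j₀)²·(3jₘ)² = 630/1573
I = -1·√(0.400509/4π) = -0.17852580

-0.178526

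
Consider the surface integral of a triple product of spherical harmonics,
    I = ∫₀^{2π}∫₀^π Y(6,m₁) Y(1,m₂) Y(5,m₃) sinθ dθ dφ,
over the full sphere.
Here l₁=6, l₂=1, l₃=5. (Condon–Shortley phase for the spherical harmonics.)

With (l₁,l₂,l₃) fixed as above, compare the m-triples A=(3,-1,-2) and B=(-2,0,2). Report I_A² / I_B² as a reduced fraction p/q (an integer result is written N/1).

l's match ⇒ only the (l;m) 3-j factors differ between A and B.
A: triangle coeff Δ(6,1,5) = 1/858; Σ_t [0,0]: t=0:+1/60480 = 1/60480; (3j)²=6/143 [(6 1 5; 3 -1 -2)], sign=-1
B: triangle coeff Δ(6,1,5) = 1/858; Σ_t [1,1]: t=1:−1/30240 = -1/30240; (3j)²=16/429 [(6 1 5; -2 0 2)], sign=+1
I_A²/I_B² = (6/143)/(16/429) = 9/8

9/8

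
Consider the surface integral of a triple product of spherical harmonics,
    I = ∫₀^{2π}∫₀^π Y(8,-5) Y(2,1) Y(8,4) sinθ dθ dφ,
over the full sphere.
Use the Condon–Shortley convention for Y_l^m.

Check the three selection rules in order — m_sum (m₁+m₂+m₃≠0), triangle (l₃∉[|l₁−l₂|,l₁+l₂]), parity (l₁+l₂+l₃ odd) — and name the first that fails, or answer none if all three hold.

m₁+m₂+m₃ = -5 + 1 + 4 = 0  ✓
triangle: |8−2|=6 ≤ l₃=8 ≤ 8+2=10  ✓
parity: l₁+l₂+l₃ = 18 is even  ✓

none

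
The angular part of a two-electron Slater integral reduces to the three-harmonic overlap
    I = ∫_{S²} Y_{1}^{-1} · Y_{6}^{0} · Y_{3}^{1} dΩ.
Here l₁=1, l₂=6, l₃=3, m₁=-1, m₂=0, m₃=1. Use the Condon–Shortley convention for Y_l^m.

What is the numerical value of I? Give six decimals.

0.000000

triangle: need 5≤l₃≤7, have 3; I=0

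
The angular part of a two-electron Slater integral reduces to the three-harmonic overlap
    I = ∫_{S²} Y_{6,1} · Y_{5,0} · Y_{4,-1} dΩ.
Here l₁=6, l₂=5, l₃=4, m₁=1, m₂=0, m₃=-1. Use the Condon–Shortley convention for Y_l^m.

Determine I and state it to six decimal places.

0.000000

l₁+l₂+l₃=15 is odd: 3j(l;000)=0 ⇒ I=0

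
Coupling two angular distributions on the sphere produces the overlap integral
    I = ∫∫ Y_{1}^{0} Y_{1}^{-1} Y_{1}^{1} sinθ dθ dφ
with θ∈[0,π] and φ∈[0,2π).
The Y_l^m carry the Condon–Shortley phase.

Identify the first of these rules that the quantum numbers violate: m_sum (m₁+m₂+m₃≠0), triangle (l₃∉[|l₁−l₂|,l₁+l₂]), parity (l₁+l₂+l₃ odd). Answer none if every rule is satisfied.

parity

azimuthal sum: 0 − 1 + 1 = 0  ✓
0 ≤ 1 ≤ 2 (triangle on l)  ✓
L = 1 + 1 + 1 = 3 (odd)  ✗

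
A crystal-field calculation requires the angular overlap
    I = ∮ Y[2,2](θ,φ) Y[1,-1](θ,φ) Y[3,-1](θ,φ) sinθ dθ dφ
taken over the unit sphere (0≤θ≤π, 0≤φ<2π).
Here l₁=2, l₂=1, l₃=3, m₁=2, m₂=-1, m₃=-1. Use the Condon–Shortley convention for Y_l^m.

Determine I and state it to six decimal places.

-0.082589

m-sum 0 ✓  L=6 even ✓  1≤3≤3 ✓
Π(2lᵢ+1) = 5×3×7 = 105
triangle coeff Δ(2,1,3) = 1/105
Σ_t [0,0]: t=0:+1/4 = 1/4
(3j)²=3/35 [(2 1 3; 0 0 0)], sign=-1
Σ_t [0,0]: t=0:+1/48 = 1/48
(3j)²=1/105 [(2 1 3; 2 -1 -1)], sign=+1
⇒ 4πI² = 3/35
I = (-1)√(3/35/(4π)) = -0.08258890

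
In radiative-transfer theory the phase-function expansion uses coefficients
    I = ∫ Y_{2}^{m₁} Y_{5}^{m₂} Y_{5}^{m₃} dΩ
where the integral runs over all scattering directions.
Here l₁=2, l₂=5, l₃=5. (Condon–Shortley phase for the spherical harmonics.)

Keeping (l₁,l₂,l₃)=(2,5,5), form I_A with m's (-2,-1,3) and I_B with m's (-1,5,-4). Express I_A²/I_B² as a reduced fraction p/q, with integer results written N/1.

Same 2,5,5: normalisation and zero-m 3j drop out of the ratio.
A: Δ: 2! 2! 8! / 13! → 1/38610; sum: t=2:+1/5760 = 1/5760; 3j²(2 5 5; -2 -1 3) = Δ·Π!·Σ² = 56/2145  (sign +1)
B: Δ: 2! 2! 8! / 13! → 1/38610; sum: t=2:+1/80640 = 1/80640; 3j²(2 5 5; -1 5 -4) = Δ·Π!·Σ² = 9/286  (sign -1)
I_A²/I_B² = (56/2145)/(9/286) = 112/135

112/135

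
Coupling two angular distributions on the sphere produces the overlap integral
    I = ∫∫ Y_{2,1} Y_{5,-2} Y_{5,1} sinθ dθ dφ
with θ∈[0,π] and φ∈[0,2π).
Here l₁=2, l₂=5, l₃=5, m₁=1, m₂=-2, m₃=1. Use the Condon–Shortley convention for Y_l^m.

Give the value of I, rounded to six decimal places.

0.104819

m-sum 0 ✓  L=12 even ✓  3≤5≤7 ✓
Π(2lᵢ+1) = 5×11×11 = 605
triangle coeff Δ(2,5,5) = 1/38610
Σ_t [0,2]: t=0:+1/2880 t=1:−1/576 t=2:+1/2880 = -1/960
(3j)²=10/429 [(2 5 5; 0 0 0)], sign=+1
Σ_t [0,1]: t=0:+1/1440 t=1:−1/2880 = 1/2880
(3j)²=7/715 [(2 5 5; 1 -2 1)], sign=+1
⇒ 4πI² = 70/507
I = (+1)√(70/507/(4π)) = 0.10481902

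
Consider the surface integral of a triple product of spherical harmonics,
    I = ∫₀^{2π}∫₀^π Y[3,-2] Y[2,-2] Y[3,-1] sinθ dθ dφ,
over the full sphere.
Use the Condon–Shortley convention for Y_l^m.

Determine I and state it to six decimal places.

0.000000

-2 − 2 − 1 = -5 ≠ 0: azimuthal integral kills it; I = 0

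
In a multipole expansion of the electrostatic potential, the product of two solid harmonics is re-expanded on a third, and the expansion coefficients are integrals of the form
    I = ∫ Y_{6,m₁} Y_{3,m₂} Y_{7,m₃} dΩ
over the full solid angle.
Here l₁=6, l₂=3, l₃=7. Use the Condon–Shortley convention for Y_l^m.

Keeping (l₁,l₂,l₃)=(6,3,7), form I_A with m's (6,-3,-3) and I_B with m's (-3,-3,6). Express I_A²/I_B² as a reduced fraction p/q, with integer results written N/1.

l's match ⇒ only the (l;m) 3-j factors differ between A and B.
A: triangle coeff Δ(6,3,7) = 1/2042040; Σ_t [0,0]: t=0:+1/174182400 = 1/174182400; (3j)²=3/6188 [(6 3 7; 6 -3 -3)], sign=+1
B: triangle coeff Δ(6,3,7) = 1/2042040; Σ_t [0,0]: t=0:+1/17418240 = 1/17418240; (3j)²=15/952 [(6 3 7; -3 -3 6)], sign=-1
I_A²/I_B² = (3/6188)/(15/952) = 2/65

2/65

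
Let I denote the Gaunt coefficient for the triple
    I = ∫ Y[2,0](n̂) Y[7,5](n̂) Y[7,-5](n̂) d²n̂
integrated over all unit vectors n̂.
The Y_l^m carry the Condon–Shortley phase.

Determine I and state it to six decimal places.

0.054230

Rules hold: Σm=0, L=16 even, 5≤7≤9.
N = 5·15·15 = 1125
Δ = 2!·2!·12!/17! = 1/185640
Racah Σ t=0..2: t=0:+1/2419200 t=1:−1/518400 t=2:+1/2419200 = -1/907200
⇒ 3j(2 7 7; 0 0 0)² = 56/3315, sgn +1
Racah Σ t=0..2: t=0:+1/1916006400 t=1:−1/39916800 t=2:+1/29030400 = 19/1916006400
⇒ 3j(2 7 7; 0 5 -5)² = 361/185640, sgn +1
4πI² = N·(3j₀)²·(3jₘ)² = 1805/48841
I = +1·√(0.0369567/4π) = 0.05423022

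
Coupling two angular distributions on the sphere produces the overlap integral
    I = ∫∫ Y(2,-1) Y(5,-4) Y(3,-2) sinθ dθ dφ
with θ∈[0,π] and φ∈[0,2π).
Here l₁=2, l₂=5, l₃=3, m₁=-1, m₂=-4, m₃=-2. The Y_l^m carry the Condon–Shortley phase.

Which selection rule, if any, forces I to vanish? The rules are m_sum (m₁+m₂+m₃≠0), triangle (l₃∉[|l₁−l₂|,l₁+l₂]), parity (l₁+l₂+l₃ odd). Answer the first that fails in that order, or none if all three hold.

azimuthal sum: -1 − 4 − 2 = -7  ✗
3 ≤ 3 ≤ 7 (triangle on l)
L = 2 + 5 + 3 = 10 (even)

m_sum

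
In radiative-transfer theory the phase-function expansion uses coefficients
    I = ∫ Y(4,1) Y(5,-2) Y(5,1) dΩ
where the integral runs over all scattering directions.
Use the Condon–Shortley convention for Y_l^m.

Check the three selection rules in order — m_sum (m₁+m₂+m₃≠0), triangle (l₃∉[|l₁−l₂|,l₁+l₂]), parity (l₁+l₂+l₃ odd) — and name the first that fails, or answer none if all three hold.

Σmᵢ = 0  ✓
l₃∈[|l₁−l₂|,l₁+l₂]=[1,9], have l₃=5  ✓
Σlᵢ = 14 ⇒ even  ✓

none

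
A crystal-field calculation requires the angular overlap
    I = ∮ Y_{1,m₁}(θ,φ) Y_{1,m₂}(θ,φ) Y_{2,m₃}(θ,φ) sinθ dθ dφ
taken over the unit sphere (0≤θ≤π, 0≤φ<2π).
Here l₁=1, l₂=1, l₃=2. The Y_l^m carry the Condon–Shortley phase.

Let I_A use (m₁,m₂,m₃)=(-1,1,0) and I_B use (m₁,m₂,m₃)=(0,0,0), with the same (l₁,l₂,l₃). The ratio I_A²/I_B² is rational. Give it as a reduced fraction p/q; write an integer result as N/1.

l's match ⇒ only the (l;m) 3-j factors differ between A and B.
A: triangle coeff Δ(1,1,2) = 1/30; Σ_t [0,0]: t=0:+1/4 = 1/4; (3j)²=1/30 [(1 1 2; -1 1 0)], sign=+1
B: triangle coeff Δ(1,1,2) = 1/30; Σ_t [0,0]: t=0:+1/1 = 1/1; (3j)²=2/15 [(1 1 2; 0 0 0)], sign=+1
I_A²/I_B² = (1/30)/(2/15) = 1/4

1/4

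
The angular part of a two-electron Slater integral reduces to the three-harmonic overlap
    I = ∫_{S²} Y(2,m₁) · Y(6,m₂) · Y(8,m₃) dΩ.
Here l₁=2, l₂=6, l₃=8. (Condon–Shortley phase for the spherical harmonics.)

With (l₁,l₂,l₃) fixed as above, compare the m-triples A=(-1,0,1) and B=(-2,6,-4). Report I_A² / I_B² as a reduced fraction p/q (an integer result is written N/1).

588/1

Shared (l₁,l₂,l₃)=(2,6,8): N and (l;000)² cancel in I_A²/I_B².
A: Δ = 0!·4!·12!/17! = 1/30940; Racah Σ t=0..0: t=0:+1/3110400 = 1/3110400; ⇒ 3j(2 6 8; -1 0 1)² = 21/1105, sgn -1
B: Δ = 0!·4!·12!/17! = 1/30940; Racah Σ t=0..0: t=0:+1/11496038400 = 1/11496038400; ⇒ 3j(2 6 8; -2 6 -4)² = 1/30940, sgn +1
I_A²/I_B² = (21/1105)/(1/30940) = 588/1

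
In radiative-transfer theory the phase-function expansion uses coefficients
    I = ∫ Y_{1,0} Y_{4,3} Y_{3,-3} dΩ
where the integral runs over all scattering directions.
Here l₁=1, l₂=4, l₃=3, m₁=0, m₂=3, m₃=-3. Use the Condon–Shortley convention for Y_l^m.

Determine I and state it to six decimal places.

m-sum 0 ✓  L=8 even ✓  3≤3≤5 ✓
Π(2lᵢ+1) = 3×9×7 = 189
triangle coeff Δ(1,4,3) = 1/252
Σ_t [1,1]: t=1:−1/36 = -1/36
(3j)²=4/63 [(1 4 3; 0 0 0)], sign=+1
Σ_t [1,1]: t=1:−1/720 = -1/720
(3j)²=1/36 [(1 4 3; 0 3 -3)], sign=-1
⇒ 4πI² = 1/3
I = (-1)√(1/3/(4π)) = -0.16286750

-0.162868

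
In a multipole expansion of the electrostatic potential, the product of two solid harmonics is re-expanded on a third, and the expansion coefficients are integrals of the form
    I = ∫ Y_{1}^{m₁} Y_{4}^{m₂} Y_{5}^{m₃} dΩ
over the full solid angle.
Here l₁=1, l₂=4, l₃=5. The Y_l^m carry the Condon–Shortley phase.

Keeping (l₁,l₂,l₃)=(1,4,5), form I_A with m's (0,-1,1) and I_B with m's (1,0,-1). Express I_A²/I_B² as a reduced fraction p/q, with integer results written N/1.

Shared (l₁,l₂,l₃)=(1,4,5): N and (l;000)² cancel in I_A²/I_B².
A: Δ = 0!·2!·8!/11! = 1/495; Racah Σ t=0..0: t=0:+1/720 = 1/720; ⇒ 3j(1 4 5; 0 -1 1)² = 8/165, sgn +1
B: Δ = 0!·2!·8!/11! = 1/495; Racah Σ t=0..0: t=0:+1/1152 = 1/1152; ⇒ 3j(1 4 5; 1 0 -1)² = 1/33, sgn +1
I_A²/I_B² = (8/165)/(1/33) = 8/5

8/5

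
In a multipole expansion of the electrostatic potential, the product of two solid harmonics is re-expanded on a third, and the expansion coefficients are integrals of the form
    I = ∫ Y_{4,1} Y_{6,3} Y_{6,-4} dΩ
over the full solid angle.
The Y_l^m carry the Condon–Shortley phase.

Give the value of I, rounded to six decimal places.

0.077598

Checks pass: Σm=0; 16 even; l₃=6∈[2,10].
(2·4+1)(2·6+1)(2·6+1) = 1521
Δ: 4! 4! 8! / 17! → 1/15315300
sum: t=0:+1/829440 t=1:−1/25920 t=2:+1/9216 t=3:−1/25920 t=4:+1/829440 = 7/207360
3j²(4 6 6; 0 0 0) = Δ·Π!·Σ² = 28/2431  (sign +1)
sum: t=1:−1/967680 t=2:+1/120960 t=3:−1/207360 = 1/414720
3j²(4 6 6; 1 3 -4) = Δ·Π!·Σ² = 21/4862  (sign +1)
combine: 4πI² = 1521·28/2431·21/4862 = 2646/34969
take √, sign +1: I = 0.07759762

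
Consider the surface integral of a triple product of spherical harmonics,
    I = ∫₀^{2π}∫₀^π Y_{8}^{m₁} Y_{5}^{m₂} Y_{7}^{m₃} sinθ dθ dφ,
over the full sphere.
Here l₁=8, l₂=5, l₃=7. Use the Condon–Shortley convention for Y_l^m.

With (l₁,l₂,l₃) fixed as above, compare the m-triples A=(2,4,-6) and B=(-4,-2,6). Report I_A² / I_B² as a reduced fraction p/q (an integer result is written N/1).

24/55

Shared (l₁,l₂,l₃)=(8,5,7): N and (l;000)² cancel in I_A²/I_B².
A: Δ = 6!·10!·4!/21! = 1/814773960; Racah Σ t=5..6: t=5:−1/1045094400 t=6:+1/15676416000 = -1/1119744000; ⇒ 3j(8 5 7; 2 4 -6)² = 28/4845, sgn +1
B: Δ = 6!·10!·4!/21! = 1/814773960; Racah Σ t=2..3: t=2:+1/1045094400 t=3:−1/313528320 = -1/447897600; ⇒ 3j(8 5 7; -4 -2 6)² = 77/5814, sgn +1
I_A²/I_B² = (28/4845)/(77/5814) = 24/55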